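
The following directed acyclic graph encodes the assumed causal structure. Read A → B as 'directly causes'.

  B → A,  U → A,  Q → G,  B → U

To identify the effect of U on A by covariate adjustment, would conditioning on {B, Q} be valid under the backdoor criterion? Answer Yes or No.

Yes

Backdoor paths from U to A (paths whose first edge points into U):
  P1: U <- B -> A
Condition 1 (no descendant of U in the set): holds — descendants of U are {A}; none are in {B, Q}.
Condition 2 (every backdoor path blocked by {B, Q}):
  P1: blocked at fork node B ∈ conditioning set.
{B, Q} satisfies the backdoor criterion.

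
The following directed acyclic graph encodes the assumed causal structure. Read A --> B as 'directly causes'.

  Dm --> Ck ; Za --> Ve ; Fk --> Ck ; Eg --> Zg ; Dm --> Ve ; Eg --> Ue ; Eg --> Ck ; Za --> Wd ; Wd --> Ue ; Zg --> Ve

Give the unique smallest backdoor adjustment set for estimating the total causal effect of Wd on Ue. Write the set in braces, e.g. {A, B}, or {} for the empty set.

Variables eligible for adjustment (non-descendants of Wd, excluding Wd and Ue): {Ck, Dm, Eg, Fk, Ve, Za, Zg}.
Backdoor paths from Wd to Ue:
  P1: Wd <- Za -> Ve <- Zg <- Eg -> Ue
  P2: Wd <- Za -> Ve <- Dm -> Ck <- Eg -> Ue
Each backdoor path contains an unconditioned collider, so every path is already blocked with the empty conditioning set:
  P1: blocked at collider Ve (neither it nor any descendant is in the conditioning set).
  P2: blocked at collider Ve (neither it nor any descendant is in the conditioning set).
The empty set is therefore the unique smallest valid set.

{}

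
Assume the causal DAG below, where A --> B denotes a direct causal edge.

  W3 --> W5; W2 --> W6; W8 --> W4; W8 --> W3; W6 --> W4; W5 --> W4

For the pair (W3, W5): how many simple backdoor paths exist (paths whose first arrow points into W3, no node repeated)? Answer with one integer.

1

A backdoor path from W3 to W5 is any simple undirected path whose first edge points into W3 (i.e. leaves W3 via a parent).
Parents of W3: {W8}.
Enumerating:
  P1: W3 <- W8 -> W4 <- W5
That exhausts the simple backdoor paths. Count: 1.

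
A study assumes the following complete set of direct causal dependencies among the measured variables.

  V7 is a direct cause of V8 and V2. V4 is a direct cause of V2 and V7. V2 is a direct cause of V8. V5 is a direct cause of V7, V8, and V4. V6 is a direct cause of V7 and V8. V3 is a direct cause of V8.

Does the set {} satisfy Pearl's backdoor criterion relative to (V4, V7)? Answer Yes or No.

Backdoor paths from V4 to V7 (paths whose first edge points into V4):
  P1: V4 <- V5 -> V7
  P2: V4 <- V5 -> V8 <- V6 -> V7
  P3: V4 <- V5 -> V8 <- V7
  P4: V4 <- V5 -> V8 <- V2 <- V7
Condition 1 (no descendant of V4 in the set): holds — descendants of V4 are {V2, V7, V8}; none are in {}.
Condition 2 (every backdoor path blocked by {}):
  P1: open — no interior node is in the conditioning set.
  P2: blocked at collider V8 (neither it nor any descendant is in the conditioning set).
  P3: blocked at collider V8 (neither it nor any descendant is in the conditioning set).
  P4: blocked at collider V8 (neither it nor any descendant is in the conditioning set).
{} does not satisfy the backdoor criterion.

No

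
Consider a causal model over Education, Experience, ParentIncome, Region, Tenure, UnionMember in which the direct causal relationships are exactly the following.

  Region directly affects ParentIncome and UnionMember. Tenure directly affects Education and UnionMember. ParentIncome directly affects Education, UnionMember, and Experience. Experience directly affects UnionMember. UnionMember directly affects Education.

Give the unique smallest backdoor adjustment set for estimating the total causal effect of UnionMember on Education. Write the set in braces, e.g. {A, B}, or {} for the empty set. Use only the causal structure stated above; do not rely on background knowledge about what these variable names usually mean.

{ParentIncome, Tenure}

Variables eligible for adjustment (non-descendants of UnionMember, excluding UnionMember and Education): {Experience, ParentIncome, Region, Tenure}.
Backdoor paths from UnionMember to Education:
  P1: UnionMember <- Region -> ParentIncome -> Education
  P2: UnionMember <- Tenure -> Education
  P3: UnionMember <- ParentIncome -> Education
  P4: UnionMember <- Experience <- ParentIncome -> Education
The empty set is not sufficient: P1 (UnionMember <- Region -> ParentIncome -> Education) has no collider blocking it and no conditioned non-collider, so it is open.
Try {ParentIncome, Tenure}:
  P1: blocked at chain node ParentIncome ∈ conditioning set.
  P2: blocked at fork node Tenure ∈ conditioning set.
  P3: blocked at fork node ParentIncome ∈ conditioning set.
  P4: blocked at fork node ParentIncome ∈ conditioning set.
{ParentIncome, Tenure} contains no descendant of UnionMember and blocks every backdoor path.
Every element of {ParentIncome, Tenure} is needed (dropping ParentIncome leaves P1 open; dropping Tenure leaves P2 open), so no proper subset is valid.
Among all size-2 subsets of the eligible variables, only {ParentIncome, Tenure} blocks every backdoor path, so it is the unique smallest valid adjustment set.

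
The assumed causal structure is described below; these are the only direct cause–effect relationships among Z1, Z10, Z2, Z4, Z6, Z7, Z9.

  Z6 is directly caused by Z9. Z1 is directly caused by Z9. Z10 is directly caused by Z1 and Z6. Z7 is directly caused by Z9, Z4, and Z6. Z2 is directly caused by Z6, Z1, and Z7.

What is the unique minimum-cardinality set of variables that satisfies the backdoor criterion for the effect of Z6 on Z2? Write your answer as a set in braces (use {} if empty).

Variables eligible for adjustment (non-descendants of Z6, excluding Z6 and Z2): {Z1, Z4, Z9}.
Backdoor paths from Z6 to Z2:
  P1: Z6 <- Z9 -> Z1 -> Z2
  P2: Z6 <- Z9 -> Z7 -> Z2
The empty set is not sufficient: P1 (Z6 <- Z9 -> Z1 -> Z2) has no collider blocking it and no conditioned non-collider, so it is open.
Try {Z9}:
  P1: blocked at fork node Z9 ∈ conditioning set.
  P2: blocked at fork node Z9 ∈ conditioning set.
{Z9} contains no descendant of Z6 and blocks every backdoor path.
No other singleton works — e.g. {Z1} leaves P2 open — so {Z9} is the unique smallest valid adjustment set.

{Z9}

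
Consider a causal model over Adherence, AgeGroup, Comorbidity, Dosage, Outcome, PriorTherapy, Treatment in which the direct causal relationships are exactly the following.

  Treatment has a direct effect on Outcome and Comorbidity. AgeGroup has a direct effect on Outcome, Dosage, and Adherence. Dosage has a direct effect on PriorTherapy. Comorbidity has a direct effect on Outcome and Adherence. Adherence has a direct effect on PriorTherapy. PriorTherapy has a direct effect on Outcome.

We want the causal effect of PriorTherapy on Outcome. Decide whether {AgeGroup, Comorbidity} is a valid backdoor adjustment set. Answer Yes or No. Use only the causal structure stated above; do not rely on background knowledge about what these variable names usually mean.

Yes

Backdoor paths from PriorTherapy to Outcome (paths whose first edge points into PriorTherapy):
  P1: PriorTherapy <- Adherence <- AgeGroup -> Outcome
  P2: PriorTherapy <- Adherence <- Comorbidity <- Treatment -> Outcome
  P3: PriorTherapy <- Adherence <- Comorbidity -> Outcome
  P4: PriorTherapy <- Dosage <- AgeGroup -> Adherence <- Comorbidity <- Treatment -> Outcome
  P5: PriorTherapy <- Dosage <- AgeGroup -> Adherence <- Comorbidity -> Outcome
  P6: PriorTherapy <- Dosage <- AgeGroup -> Outcome
Condition 1 (no descendant of PriorTherapy in the set): holds — descendants of PriorTherapy are {Outcome}; none are in {AgeGroup, Comorbidity}.
Condition 2 (every backdoor path blocked by {AgeGroup, Comorbidity}):
  P1: blocked at fork node AgeGroup ∈ conditioning set.
  P2: blocked at chain node Comorbidity ∈ conditioning set.
  P3: blocked at fork node Comorbidity ∈ conditioning set.
  P4: blocked at fork node AgeGroup ∈ conditioning set.
  P5: blocked at fork node AgeGroup ∈ conditioning set.
  P6: blocked at fork node AgeGroup ∈ conditioning set.
{AgeGroup, Comorbidity} satisfies the backdoor criterion.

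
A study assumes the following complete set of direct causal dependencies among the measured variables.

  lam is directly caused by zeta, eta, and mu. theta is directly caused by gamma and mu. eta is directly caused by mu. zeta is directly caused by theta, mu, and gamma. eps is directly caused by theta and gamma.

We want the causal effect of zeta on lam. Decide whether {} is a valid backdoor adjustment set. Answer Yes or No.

Backdoor paths from zeta to lam (paths whose first edge points into zeta):
  P1: zeta <- gamma -> theta <- mu -> eta -> lam
  P2: zeta <- gamma -> theta <- mu -> lam
  P3: zeta <- gamma -> eps <- theta <- mu -> eta -> lam
  P4: zeta <- gamma -> eps <- theta <- mu -> lam
  P5: zeta <- mu -> eta -> lam
  P6: zeta <- mu -> lam
  P7: zeta <- theta <- mu -> eta -> lam
  P8: zeta <- theta <- mu -> lam
Condition 1 (no descendant of zeta in the set): holds — descendants of zeta are {lam}; none are in {}.
Condition 2 (every backdoor path blocked by {}):
  P1: blocked at collider theta (neither it nor any descendant is in the conditioning set).
  P2: blocked at collider theta (neither it nor any descendant is in the conditioning set).
  P3: blocked at collider eps (neither it nor any descendant is in the conditioning set).
  P4: blocked at collider eps (neither it nor any descendant is in the conditioning set).
  P5: open — no interior node is in the conditioning set.
  P6: open — no interior node is in the conditioning set.
  P7: open — no interior node is in the conditioning set.
  P8: open — no interior node is in the conditioning set.
{} does not satisfy the backdoor criterion.

No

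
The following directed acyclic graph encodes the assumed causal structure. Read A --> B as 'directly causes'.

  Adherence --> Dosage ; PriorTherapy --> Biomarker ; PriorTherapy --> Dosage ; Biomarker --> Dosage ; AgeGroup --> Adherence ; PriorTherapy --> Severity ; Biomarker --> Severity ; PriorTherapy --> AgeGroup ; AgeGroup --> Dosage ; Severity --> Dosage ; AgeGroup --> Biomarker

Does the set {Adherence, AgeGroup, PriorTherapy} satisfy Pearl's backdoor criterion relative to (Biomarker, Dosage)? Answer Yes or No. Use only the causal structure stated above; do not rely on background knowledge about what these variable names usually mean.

Yes

Backdoor paths from Biomarker to Dosage (paths whose first edge points into Biomarker):
  P1: Biomarker <- PriorTherapy -> AgeGroup -> Adherence -> Dosage
  P2: Biomarker <- PriorTherapy -> AgeGroup -> Dosage
  P3: Biomarker <- PriorTherapy -> Severity -> Dosage
  P4: Biomarker <- PriorTherapy -> Dosage
  P5: Biomarker <- AgeGroup <- PriorTherapy -> Severity -> Dosage
  P6: Biomarker <- AgeGroup <- PriorTherapy -> Dosage
  P7: Biomarker <- AgeGroup -> Adherence -> Dosage
  P8: Biomarker <- AgeGroup -> Dosage
Condition 1 (no descendant of Biomarker in the set): holds — descendants of Biomarker are {Dosage, Severity}; none are in {Adherence, AgeGroup, PriorTherapy}.
Condition 2 (every backdoor path blocked by {Adherence, AgeGroup, PriorTherapy}):
  P1: blocked at fork node PriorTherapy ∈ conditioning set.
  P2: blocked at fork node PriorTherapy ∈ conditioning set.
  P3: blocked at fork node PriorTherapy ∈ conditioning set.
  P4: blocked at fork node PriorTherapy ∈ conditioning set.
  P5: blocked at chain node AgeGroup ∈ conditioning set.
  P6: blocked at chain node AgeGroup ∈ conditioning set.
  P7: blocked at fork node AgeGroup ∈ conditioning set.
  P8: blocked at fork node AgeGroup ∈ conditioning set.
{Adherence, AgeGroup, PriorTherapy} satisfies the backdoor criterion.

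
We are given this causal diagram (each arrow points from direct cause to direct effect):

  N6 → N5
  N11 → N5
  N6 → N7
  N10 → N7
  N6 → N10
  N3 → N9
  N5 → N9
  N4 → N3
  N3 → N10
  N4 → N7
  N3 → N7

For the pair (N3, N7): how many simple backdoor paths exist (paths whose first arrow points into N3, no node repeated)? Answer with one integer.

A backdoor path from N3 to N7 is any simple undirected path whose first edge points into N3 (i.e. leaves N3 via a parent).
Parents of N3: {N4}.
Enumerating:
  P1: N3 <- N4 -> N7
That exhausts the simple backdoor paths. Count: 1.

1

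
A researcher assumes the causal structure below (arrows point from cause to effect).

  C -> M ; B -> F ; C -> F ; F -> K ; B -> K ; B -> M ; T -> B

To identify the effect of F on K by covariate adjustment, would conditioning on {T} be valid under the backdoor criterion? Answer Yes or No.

Backdoor paths from F to K (paths whose first edge points into F):
  P1: F <- C -> M <- B -> K
  P2: F <- B -> K
Condition 1 (no descendant of F in the set): holds — descendants of F are {K}; none are in {T}.
Condition 2 (every backdoor path blocked by {T}):
  P1: blocked at collider M (neither it nor any descendant is in the conditioning set).
  P2: open — no interior node is in the conditioning set.
{T} does not satisfy the backdoor criterion.

No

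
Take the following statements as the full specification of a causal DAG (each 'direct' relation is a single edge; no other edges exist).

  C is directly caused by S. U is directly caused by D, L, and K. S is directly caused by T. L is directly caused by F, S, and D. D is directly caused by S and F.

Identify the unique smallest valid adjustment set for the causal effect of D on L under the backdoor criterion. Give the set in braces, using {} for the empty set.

{F, S}

Variables eligible for adjustment (non-descendants of D, excluding D and L): {C, F, K, S, T}.
Backdoor paths from D to L:
  P1: D <- F -> L
  P2: D <- S -> L
The empty set is not sufficient: P1 (D <- F -> L) has no collider blocking it and no conditioned non-collider, so it is open.
Try {F, S}:
  P1: blocked at fork node F ∈ conditioning set.
  P2: blocked at fork node S ∈ conditioning set.
{F, S} contains no descendant of D and blocks every backdoor path.
Every element of {F, S} is needed (dropping F leaves P1 open; dropping S leaves P2 open), so no proper subset is valid.
Among all size-2 subsets of the eligible variables, only {F, S} blocks every backdoor path, so it is the unique smallest valid adjustment set.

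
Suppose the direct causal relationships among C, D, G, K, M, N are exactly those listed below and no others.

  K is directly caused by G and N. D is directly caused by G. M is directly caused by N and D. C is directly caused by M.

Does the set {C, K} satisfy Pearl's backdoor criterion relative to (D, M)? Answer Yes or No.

No

Backdoor paths from D to M (paths whose first edge points into D):
  P1: D <- G -> K <- N -> M
Condition 1 (no descendant of D in the set): FAILS — C is a descendant of D.
Condition 2 (every backdoor path blocked by {C, K}):
  P1: open — collider(s) K are conditioned on (or have a conditioned descendant) and no non-collider on the path is in the set.
{C, K} does not satisfy the backdoor criterion.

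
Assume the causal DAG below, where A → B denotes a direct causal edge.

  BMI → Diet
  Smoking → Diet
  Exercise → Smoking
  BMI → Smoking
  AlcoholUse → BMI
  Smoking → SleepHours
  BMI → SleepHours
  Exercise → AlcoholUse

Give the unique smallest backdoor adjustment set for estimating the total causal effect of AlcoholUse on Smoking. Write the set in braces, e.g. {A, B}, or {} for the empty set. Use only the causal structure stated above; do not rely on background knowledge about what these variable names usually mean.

Variables eligible for adjustment (non-descendants of AlcoholUse, excluding AlcoholUse and Smoking): {Exercise}.
Backdoor paths from AlcoholUse to Smoking:
  P1: AlcoholUse <- Exercise -> Smoking
The empty set is not sufficient: P1 (AlcoholUse <- Exercise -> Smoking) has no collider blocking it and no conditioned non-collider, so it is open.
Try {Exercise}:
  P1: blocked at fork node Exercise ∈ conditioning set.
{Exercise} contains no descendant of AlcoholUse and blocks every backdoor path.
{Exercise} is the unique smallest valid adjustment set.

{Exercise}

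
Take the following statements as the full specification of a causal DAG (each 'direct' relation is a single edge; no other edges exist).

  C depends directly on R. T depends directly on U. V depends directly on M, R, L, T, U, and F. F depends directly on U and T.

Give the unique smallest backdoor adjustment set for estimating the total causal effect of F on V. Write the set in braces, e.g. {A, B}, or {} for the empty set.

{T, U}

Variables eligible for adjustment (non-descendants of F, excluding F and V): {C, L, M, R, T, U}.
Backdoor paths from F to V:
  P1: F <- U -> T -> V
  P2: F <- U -> V
  P3: F <- T <- U -> V
  P4: F <- T -> V
The empty set is not sufficient: P1 (F <- U -> T -> V) has no collider blocking it and no conditioned non-collider, so it is open.
Try {T, U}:
  P1: blocked at fork node U ∈ conditioning set.
  P2: blocked at fork node U ∈ conditioning set.
  P3: blocked at chain node T ∈ conditioning set.
  P4: blocked at fork node T ∈ conditioning set.
{T, U} contains no descendant of F and blocks every backdoor path.
Every element of {T, U} is needed (dropping T leaves P4 open; dropping U leaves P2 open), so no proper subset is valid.
Among all size-2 subsets of the eligible variables, only {T, U} blocks every backdoor path, so it is the unique smallest valid adjustment set.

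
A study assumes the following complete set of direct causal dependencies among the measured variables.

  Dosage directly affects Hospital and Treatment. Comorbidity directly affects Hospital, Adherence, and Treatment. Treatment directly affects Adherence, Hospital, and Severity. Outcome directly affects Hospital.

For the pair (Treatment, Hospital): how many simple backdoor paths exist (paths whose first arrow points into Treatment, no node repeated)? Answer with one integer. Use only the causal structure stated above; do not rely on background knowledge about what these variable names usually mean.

A backdoor path from Treatment to Hospital is any simple undirected path whose first edge points into Treatment (i.e. leaves Treatment via a parent).
Parents of Treatment: {Comorbidity, Dosage}.
Enumerating:
  P1: Treatment <- Comorbidity -> Hospital
  P2: Treatment <- Dosage -> Hospital
That exhausts the simple backdoor paths. Count: 2.

2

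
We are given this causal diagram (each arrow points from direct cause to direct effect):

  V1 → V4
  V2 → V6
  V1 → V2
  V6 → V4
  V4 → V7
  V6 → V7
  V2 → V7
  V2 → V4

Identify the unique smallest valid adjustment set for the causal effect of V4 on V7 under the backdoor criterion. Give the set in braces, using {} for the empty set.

{V2, V6}

Variables eligible for adjustment (non-descendants of V4, excluding V4 and V7): {V1, V2, V6}.
Backdoor paths from V4 to V7:
  P1: V4 <- V1 -> V2 -> V6 -> V7
  P2: V4 <- V1 -> V2 -> V7
  P3: V4 <- V2 -> V6 -> V7
  P4: V4 <- V2 -> V7
  P5: V4 <- V6 <- V2 -> V7
  P6: V4 <- V6 -> V7
The empty set is not sufficient: P1 (V4 <- V1 -> V2 -> V6 -> V7) has no collider blocking it and no conditioned non-collider, so it is open.
Try {V2, V6}:
  P1: blocked at chain node V2 ∈ conditioning set.
  P2: blocked at chain node V2 ∈ conditioning set.
  P3: blocked at fork node V2 ∈ conditioning set.
  P4: blocked at fork node V2 ∈ conditioning set.
  P5: blocked at chain node V6 ∈ conditioning set.
  P6: blocked at fork node V6 ∈ conditioning set.
{V2, V6} contains no descendant of V4 and blocks every backdoor path.
Every element of {V2, V6} is needed (dropping V2 leaves P2 open; dropping V6 leaves P6 open), so no proper subset is valid.
Among all size-2 subsets of the eligible variables, only {V2, V6} blocks every backdoor path, so it is the unique smallest valid adjustment set.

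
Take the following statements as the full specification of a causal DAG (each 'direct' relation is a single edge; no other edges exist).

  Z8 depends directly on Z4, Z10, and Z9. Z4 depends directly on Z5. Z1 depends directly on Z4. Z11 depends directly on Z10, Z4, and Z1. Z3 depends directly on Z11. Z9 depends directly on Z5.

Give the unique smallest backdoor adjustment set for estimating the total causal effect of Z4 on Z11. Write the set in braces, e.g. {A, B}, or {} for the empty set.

Variables eligible for adjustment (non-descendants of Z4, excluding Z4 and Z11): {Z10, Z5, Z9}.
Backdoor paths from Z4 to Z11:
  P1: Z4 <- Z5 -> Z9 -> Z8 <- Z10 -> Z11
Each backdoor path contains an unconditioned collider, so every path is already blocked with the empty conditioning set:
  P1: blocked at collider Z8 (neither it nor any descendant is in the conditioning set).
The empty set is therefore the unique smallest valid set.

{}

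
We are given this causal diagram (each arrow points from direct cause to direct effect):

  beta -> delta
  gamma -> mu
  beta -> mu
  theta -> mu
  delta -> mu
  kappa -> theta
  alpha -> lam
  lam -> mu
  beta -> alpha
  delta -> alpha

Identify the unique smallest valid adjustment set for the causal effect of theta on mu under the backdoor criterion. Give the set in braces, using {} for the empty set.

Variables eligible for adjustment (non-descendants of theta, excluding theta and mu): {alpha, beta, delta, gamma, kappa, lam}.
Backdoor paths from theta to mu:
  (none)
With no backdoor paths the empty set already satisfies the criterion, and it is trivially minimal.

{}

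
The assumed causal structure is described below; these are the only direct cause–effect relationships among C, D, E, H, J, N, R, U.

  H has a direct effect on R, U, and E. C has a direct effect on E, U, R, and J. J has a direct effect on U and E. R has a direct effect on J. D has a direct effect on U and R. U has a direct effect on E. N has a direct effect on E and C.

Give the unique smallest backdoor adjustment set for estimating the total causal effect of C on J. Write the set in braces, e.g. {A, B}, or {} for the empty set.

{}

Variables eligible for adjustment (non-descendants of C, excluding C and J): {D, H, N}.
Backdoor paths from C to J:
  P1: C <- N -> E <- H -> R <- D -> U <- J
  P2: C <- N -> E <- H -> R -> J
  P3: C <- N -> E <- H -> U <- D -> R -> J
  P4: C <- N -> E <- H -> U <- J
  P5: C <- N -> E <- J
  P6: C <- N -> E <- U <- H -> R -> J
  P7: C <- N -> E <- U <- D -> R -> J
  P8: C <- N -> E <- U <- J
Each backdoor path contains an unconditioned collider, so every path is already blocked with the empty conditioning set:
  P1: blocked at collider E (neither it nor any descendant is in the conditioning set).
  P2: blocked at collider E (neither it nor any descendant is in the conditioning set).
  P3: blocked at collider E (neither it nor any descendant is in the conditioning set).
  P4: blocked at collider E (neither it nor any descendant is in the conditioning set).
  P5: blocked at collider E (neither it nor any descendant is in the conditioning set).
  P6: blocked at collider E (neither it nor any descendant is in the conditioning set).
  P7: blocked at collider E (neither it nor any descendant is in the conditioning set).
  P8: blocked at collider E (neither it nor any descendant is in the conditioning set).
The empty set is therefore the unique smallest valid set.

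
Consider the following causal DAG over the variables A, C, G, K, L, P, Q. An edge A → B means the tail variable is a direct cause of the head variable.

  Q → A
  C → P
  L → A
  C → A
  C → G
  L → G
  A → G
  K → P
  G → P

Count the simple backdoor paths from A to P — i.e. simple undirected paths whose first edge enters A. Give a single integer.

A backdoor path from A to P is any simple undirected path whose first edge points into A (i.e. leaves A via a parent).
Parents of A: {C, L, Q}.
Enumerating:
  P1: A <- C -> G -> P
  P2: A <- C -> P
  P3: A <- L -> G <- C -> P
  P4: A <- L -> G -> P
That exhausts the simple backdoor paths. Count: 4.

4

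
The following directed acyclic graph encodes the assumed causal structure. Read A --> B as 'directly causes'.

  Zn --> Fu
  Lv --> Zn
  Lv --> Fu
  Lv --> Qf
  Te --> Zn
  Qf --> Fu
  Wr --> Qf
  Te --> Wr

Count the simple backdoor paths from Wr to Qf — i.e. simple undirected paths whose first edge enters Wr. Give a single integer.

A backdoor path from Wr to Qf is any simple undirected path whose first edge points into Wr (i.e. leaves Wr via a parent).
Parents of Wr: {Te}.
Enumerating:
  P1: Wr <- Te -> Zn <- Lv -> Qf
  P2: Wr <- Te -> Zn <- Lv -> Fu <- Qf
  P3: Wr <- Te -> Zn -> Fu <- Lv -> Qf
  P4: Wr <- Te -> Zn -> Fu <- Qf
That exhausts the simple backdoor paths. Count: 4.

4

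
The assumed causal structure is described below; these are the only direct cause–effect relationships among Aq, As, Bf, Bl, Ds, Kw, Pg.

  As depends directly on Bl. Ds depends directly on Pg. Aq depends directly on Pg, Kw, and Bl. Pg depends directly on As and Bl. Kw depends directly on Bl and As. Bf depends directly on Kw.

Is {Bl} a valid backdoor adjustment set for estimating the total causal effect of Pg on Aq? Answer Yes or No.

No

Backdoor paths from Pg to Aq (paths whose first edge points into Pg):
  P1: Pg <- Bl -> As -> Kw -> Aq
  P2: Pg <- Bl -> Kw -> Aq
  P3: Pg <- Bl -> Aq
  P4: Pg <- As <- Bl -> Kw -> Aq
  P5: Pg <- As <- Bl -> Aq
  P6: Pg <- As -> Kw <- Bl -> Aq
  P7: Pg <- As -> Kw -> Aq
Condition 1 (no descendant of Pg in the set): holds — descendants of Pg are {Aq, Ds}; none are in {Bl}.
Condition 2 (every backdoor path blocked by {Bl}):
  P1: blocked at fork node Bl ∈ conditioning set.
  P2: blocked at fork node Bl ∈ conditioning set.
  P3: blocked at fork node Bl ∈ conditioning set.
  P4: blocked at fork node Bl ∈ conditioning set.
  P5: blocked at fork node Bl ∈ conditioning set.
  P6: blocked at collider Kw (neither it nor any descendant is in the conditioning set).
  P7: open — no interior node is in the conditioning set.
{Bl} does not satisfy the backdoor criterion.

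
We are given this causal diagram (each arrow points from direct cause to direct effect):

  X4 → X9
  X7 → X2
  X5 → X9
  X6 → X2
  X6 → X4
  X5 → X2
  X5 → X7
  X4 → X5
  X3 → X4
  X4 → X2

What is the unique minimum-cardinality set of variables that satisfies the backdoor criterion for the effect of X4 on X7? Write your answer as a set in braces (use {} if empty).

Variables eligible for adjustment (non-descendants of X4, excluding X4 and X7): {X3, X6}.
Backdoor paths from X4 to X7:
  P1: X4 <- X6 -> X2 <- X5 -> X7
  P2: X4 <- X6 -> X2 <- X7
Each backdoor path contains an unconditioned collider, so every path is already blocked with the empty conditioning set:
  P1: blocked at collider X2 (neither it nor any descendant is in the conditioning set).
  P2: blocked at collider X2 (neither it nor any descendant is in the conditioning set).
The empty set is therefore the unique smallest valid set.

{}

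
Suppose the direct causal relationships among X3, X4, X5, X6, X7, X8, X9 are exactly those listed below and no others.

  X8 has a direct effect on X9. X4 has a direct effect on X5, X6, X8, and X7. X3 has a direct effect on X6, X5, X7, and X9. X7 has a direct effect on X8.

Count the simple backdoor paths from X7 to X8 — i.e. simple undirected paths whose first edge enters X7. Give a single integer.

6

A backdoor path from X7 to X8 is any simple undirected path whose first edge points into X7 (i.e. leaves X7 via a parent).
Parents of X7: {X3, X4}.
Enumerating:
  P1: X7 <- X4 -> X8
  P2: X7 <- X4 -> X6 <- X3 -> X9 <- X8
  P3: X7 <- X4 -> X5 <- X3 -> X9 <- X8
  P4: X7 <- X3 -> X6 <- X4 -> X8
  P5: X7 <- X3 -> X9 <- X8
  P6: X7 <- X3 -> X5 <- X4 -> X8
That exhausts the simple backdoor paths. Count: 6.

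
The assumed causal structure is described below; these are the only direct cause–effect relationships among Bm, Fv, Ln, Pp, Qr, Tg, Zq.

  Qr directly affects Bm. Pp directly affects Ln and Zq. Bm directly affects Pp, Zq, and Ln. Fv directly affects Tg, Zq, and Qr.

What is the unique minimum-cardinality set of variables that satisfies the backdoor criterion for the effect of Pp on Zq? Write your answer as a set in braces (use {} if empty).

Variables eligible for adjustment (non-descendants of Pp, excluding Pp and Zq): {Bm, Fv, Qr, Tg}.
Backdoor paths from Pp to Zq:
  P1: Pp <- Bm <- Qr <- Fv -> Zq
  P2: Pp <- Bm -> Zq
The empty set is not sufficient: P1 (Pp <- Bm <- Qr <- Fv -> Zq) has no collider blocking it and no conditioned non-collider, so it is open.
Try {Bm}:
  P1: blocked at chain node Bm ∈ conditioning set.
  P2: blocked at fork node Bm ∈ conditioning set.
{Bm} contains no descendant of Pp and blocks every backdoor path.
No other singleton works — e.g. {Fv} leaves P2 open — so {Bm} is the unique smallest valid adjustment set.

{Bm}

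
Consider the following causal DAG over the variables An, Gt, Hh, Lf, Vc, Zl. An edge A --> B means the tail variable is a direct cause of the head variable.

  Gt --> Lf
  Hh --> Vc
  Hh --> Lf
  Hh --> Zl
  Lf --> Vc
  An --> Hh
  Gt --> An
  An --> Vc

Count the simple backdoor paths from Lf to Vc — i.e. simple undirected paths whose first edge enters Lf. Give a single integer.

A backdoor path from Lf to Vc is any simple undirected path whose first edge points into Lf (i.e. leaves Lf via a parent).
Parents of Lf: {Gt, Hh}.
Enumerating:
  P1: Lf <- Gt -> An -> Hh -> Vc
  P2: Lf <- Gt -> An -> Vc
  P3: Lf <- Hh <- An -> Vc
  P4: Lf <- Hh -> Vc
That exhausts the simple backdoor paths. Count: 4.

4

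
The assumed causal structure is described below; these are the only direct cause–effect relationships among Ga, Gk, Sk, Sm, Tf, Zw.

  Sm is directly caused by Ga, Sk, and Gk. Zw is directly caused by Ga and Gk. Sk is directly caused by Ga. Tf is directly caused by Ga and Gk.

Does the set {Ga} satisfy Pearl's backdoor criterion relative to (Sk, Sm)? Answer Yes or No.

Yes

Backdoor paths from Sk to Sm (paths whose first edge points into Sk):
  P1: Sk <- Ga -> Sm
  P2: Sk <- Ga -> Zw <- Gk -> Sm
  P3: Sk <- Ga -> Tf <- Gk -> Sm
Condition 1 (no descendant of Sk in the set): holds — descendants of Sk are {Sm}; none are in {Ga}.
Condition 2 (every backdoor path blocked by {Ga}):
  P1: blocked at fork node Ga ∈ conditioning set.
  P2: blocked at fork node Ga ∈ conditioning set.
  P3: blocked at fork node Ga ∈ conditioning set.
{Ga} satisfies the backdoor criterion.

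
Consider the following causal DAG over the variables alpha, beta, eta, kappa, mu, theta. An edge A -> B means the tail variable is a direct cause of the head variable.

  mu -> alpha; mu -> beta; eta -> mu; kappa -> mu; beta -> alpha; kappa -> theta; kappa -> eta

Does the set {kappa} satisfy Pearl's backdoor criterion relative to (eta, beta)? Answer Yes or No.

Backdoor paths from eta to beta (paths whose first edge points into eta):
  P1: eta <- kappa -> mu -> beta
  P2: eta <- kappa -> mu -> alpha <- beta
Condition 1 (no descendant of eta in the set): holds — descendants of eta are {alpha, beta, mu}; none are in {kappa}.
Condition 2 (every backdoor path blocked by {kappa}):
  P1: blocked at fork node kappa ∈ conditioning set.
  P2: blocked at fork node kappa ∈ conditioning set.
{kappa} satisfies the backdoor criterion.

Yes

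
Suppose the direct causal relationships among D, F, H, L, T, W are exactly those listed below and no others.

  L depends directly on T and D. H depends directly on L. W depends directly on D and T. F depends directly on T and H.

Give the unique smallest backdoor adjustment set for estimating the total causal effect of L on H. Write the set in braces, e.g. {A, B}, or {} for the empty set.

Variables eligible for adjustment (non-descendants of L, excluding L and H): {D, T, W}.
Backdoor paths from L to H:
  P1: L <- T -> F <- H
  P2: L <- D -> W <- T -> F <- H
Each backdoor path contains an unconditioned collider, so every path is already blocked with the empty conditioning set:
  P1: blocked at collider F (neither it nor any descendant is in the conditioning set).
  P2: blocked at collider W (neither it nor any descendant is in the conditioning set).
The empty set is therefore the unique smallest valid set.

{}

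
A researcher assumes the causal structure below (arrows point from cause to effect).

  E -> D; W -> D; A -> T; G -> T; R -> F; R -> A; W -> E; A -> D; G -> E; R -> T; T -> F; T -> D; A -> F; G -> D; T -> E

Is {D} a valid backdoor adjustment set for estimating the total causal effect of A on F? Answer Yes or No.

Backdoor paths from A to F (paths whose first edge points into A):
  P1: A <- R -> T -> F
  P2: A <- R -> F
Condition 1 (no descendant of A in the set): FAILS — D is a descendant of A.
Condition 2 (every backdoor path blocked by {D}):
  P1: open — no interior node is in the conditioning set.
  P2: open — no interior node is in the conditioning set.
{D} does not satisfy the backdoor criterion.

No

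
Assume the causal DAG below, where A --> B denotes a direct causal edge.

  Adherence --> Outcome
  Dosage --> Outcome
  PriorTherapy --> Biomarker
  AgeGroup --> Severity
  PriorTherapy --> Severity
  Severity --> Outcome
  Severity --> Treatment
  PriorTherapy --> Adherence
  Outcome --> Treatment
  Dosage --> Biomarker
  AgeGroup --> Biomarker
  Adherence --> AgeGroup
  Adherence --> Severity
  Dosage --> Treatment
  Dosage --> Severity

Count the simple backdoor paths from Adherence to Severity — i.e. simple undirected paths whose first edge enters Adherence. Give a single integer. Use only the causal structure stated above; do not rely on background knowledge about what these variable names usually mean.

A backdoor path from Adherence to Severity is any simple undirected path whose first edge points into Adherence (i.e. leaves Adherence via a parent).
Parents of Adherence: {PriorTherapy}.
Enumerating:
  P1: Adherence <- PriorTherapy -> Severity
  P2: Adherence <- PriorTherapy -> Biomarker <- Dosage -> Severity
  P3: Adherence <- PriorTherapy -> Biomarker <- Dosage -> Outcome <- Severity
  P4: Adherence <- PriorTherapy -> Biomarker <- Dosage -> Outcome -> Treatment <- Severity
  P5: Adherence <- PriorTherapy -> Biomarker <- Dosage -> Treatment <- Severity
  P6: Adherence <- PriorTherapy -> Biomarker <- Dosage -> Treatment <- Outcome <- Severity
  P7: Adherence <- PriorTherapy -> Biomarker <- AgeGroup -> Severity
That exhausts the simple backdoor paths. Count: 7.

7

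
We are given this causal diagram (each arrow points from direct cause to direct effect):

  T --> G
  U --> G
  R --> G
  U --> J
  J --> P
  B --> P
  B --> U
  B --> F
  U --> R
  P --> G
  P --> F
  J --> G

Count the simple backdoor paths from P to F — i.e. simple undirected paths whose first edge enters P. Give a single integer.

4

A backdoor path from P to F is any simple undirected path whose first edge points into P (i.e. leaves P via a parent).
Parents of P: {B, J}.
Enumerating:
  P1: P <- B -> F
  P2: P <- J <- U <- B -> F
  P3: P <- J -> G <- U <- B -> F
  P4: P <- J -> G <- R <- U <- B -> F
That exhausts the simple backdoor paths. Count: 4.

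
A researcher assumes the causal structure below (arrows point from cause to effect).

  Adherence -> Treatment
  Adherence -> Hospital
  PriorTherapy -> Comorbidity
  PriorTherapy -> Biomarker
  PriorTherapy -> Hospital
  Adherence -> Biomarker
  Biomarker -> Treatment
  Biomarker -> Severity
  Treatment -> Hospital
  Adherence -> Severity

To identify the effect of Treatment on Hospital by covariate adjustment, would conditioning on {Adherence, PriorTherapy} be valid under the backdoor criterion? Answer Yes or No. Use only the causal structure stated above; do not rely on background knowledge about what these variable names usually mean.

Backdoor paths from Treatment to Hospital (paths whose first edge points into Treatment):
  P1: Treatment <- Adherence -> Biomarker <- PriorTherapy -> Hospital
  P2: Treatment <- Adherence -> Severity <- Biomarker <- PriorTherapy -> Hospital
  P3: Treatment <- Adherence -> Hospital
  P4: Treatment <- Biomarker <- Adherence -> Hospital
  P5: Treatment <- Biomarker <- PriorTherapy -> Hospital
  P6: Treatment <- Biomarker -> Severity <- Adherence -> Hospital
Condition 1 (no descendant of Treatment in the set): holds — descendants of Treatment are {Hospital}; none are in {Adherence, PriorTherapy}.
Condition 2 (every backdoor path blocked by {Adherence, PriorTherapy}):
  P1: blocked at fork node Adherence ∈ conditioning set.
  P2: blocked at fork node Adherence ∈ conditioning set.
  P3: blocked at fork node Adherence ∈ conditioning set.
  P4: blocked at fork node Adherence ∈ conditioning set.
  P5: blocked at fork node PriorTherapy ∈ conditioning set.
  P6: blocked at collider Severity (neither it nor any descendant is in the conditioning set).
{Adherence, PriorTherapy} satisfies the backdoor criterion.

Yes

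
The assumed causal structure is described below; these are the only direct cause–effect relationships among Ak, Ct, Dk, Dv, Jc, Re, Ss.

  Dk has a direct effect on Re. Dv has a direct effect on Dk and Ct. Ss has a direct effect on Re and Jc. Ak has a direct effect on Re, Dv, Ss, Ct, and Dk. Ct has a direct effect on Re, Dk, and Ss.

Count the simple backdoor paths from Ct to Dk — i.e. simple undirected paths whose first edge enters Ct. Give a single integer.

A backdoor path from Ct to Dk is any simple undirected path whose first edge points into Ct (i.e. leaves Ct via a parent).
Parents of Ct: {Ak, Dv}.
Enumerating:
  P1: Ct <- Ak -> Dv -> Dk
  P2: Ct <- Ak -> Ss -> Re <- Dk
  P3: Ct <- Ak -> Dk
  P4: Ct <- Ak -> Re <- Dk
  P5: Ct <- Dv <- Ak -> Ss -> Re <- Dk
  P6: Ct <- Dv <- Ak -> Dk
  P7: Ct <- Dv <- Ak -> Re <- Dk
  P8: Ct <- Dv -> Dk
That exhausts the simple backdoor paths. Count: 8.

8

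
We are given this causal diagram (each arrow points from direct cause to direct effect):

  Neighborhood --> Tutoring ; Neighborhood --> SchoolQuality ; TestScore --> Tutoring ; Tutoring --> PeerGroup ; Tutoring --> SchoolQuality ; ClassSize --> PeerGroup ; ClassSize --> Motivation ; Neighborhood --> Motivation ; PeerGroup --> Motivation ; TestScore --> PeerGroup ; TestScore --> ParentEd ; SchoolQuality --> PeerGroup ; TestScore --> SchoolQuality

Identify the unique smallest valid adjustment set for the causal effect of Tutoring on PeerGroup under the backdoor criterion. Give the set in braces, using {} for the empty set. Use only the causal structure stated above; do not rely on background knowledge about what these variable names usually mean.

{Neighborhood, TestScore}

Variables eligible for adjustment (non-descendants of Tutoring, excluding Tutoring and PeerGroup): {ClassSize, Neighborhood, ParentEd, TestScore}.
Backdoor paths from Tutoring to PeerGroup:
  P1: Tutoring <- TestScore -> SchoolQuality <- Neighborhood -> Motivation <- ClassSize -> PeerGroup
  P2: Tutoring <- TestScore -> SchoolQuality <- Neighborhood -> Motivation <- PeerGroup
  P3: Tutoring <- TestScore -> SchoolQuality -> PeerGroup
  P4: Tutoring <- TestScore -> PeerGroup
  P5: Tutoring <- Neighborhood -> SchoolQuality <- TestScore -> PeerGroup
  P6: Tutoring <- Neighborhood -> SchoolQuality -> PeerGroup
  P7: Tutoring <- Neighborhood -> Motivation <- ClassSize -> PeerGroup
  P8: Tutoring <- Neighborhood -> Motivation <- PeerGroup
The empty set is not sufficient: P3 (Tutoring <- TestScore -> SchoolQuality -> PeerGroup) has no collider blocking it and no conditioned non-collider, so it is open.
Try {Neighborhood, TestScore}:
  P1: blocked at fork node TestScore ∈ conditioning set.
  P2: blocked at fork node TestScore ∈ conditioning set.
  P3: blocked at fork node TestScore ∈ conditioning set.
  P4: blocked at fork node TestScore ∈ conditioning set.
  P5: blocked at fork node Neighborhood ∈ conditioning set.
  P6: blocked at fork node Neighborhood ∈ conditioning set.
  P7: blocked at fork node Neighborhood ∈ conditioning set.
  P8: blocked at fork node Neighborhood ∈ conditioning set.
{Neighborhood, TestScore} contains no descendant of Tutoring and blocks every backdoor path.
Every element of {Neighborhood, TestScore} is needed (dropping Neighborhood leaves P6 open; dropping TestScore leaves P3 open), so no proper subset is valid.
Among all size-2 subsets of the eligible variables, only {Neighborhood, TestScore} blocks every backdoor path, so it is the unique smallest valid adjustment set.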